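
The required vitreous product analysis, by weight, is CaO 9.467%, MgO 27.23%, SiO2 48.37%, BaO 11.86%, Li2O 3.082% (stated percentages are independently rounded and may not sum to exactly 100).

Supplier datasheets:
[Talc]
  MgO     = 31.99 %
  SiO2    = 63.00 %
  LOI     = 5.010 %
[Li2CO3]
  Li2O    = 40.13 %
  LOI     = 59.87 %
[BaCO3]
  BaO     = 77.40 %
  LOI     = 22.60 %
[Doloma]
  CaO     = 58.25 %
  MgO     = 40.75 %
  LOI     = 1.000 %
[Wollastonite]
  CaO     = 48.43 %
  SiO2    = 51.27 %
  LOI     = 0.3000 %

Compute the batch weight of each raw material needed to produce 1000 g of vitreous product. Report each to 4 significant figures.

Batch per 1000 g vitreous product:
  Talc: 714.1 g
  Li2CO3: 76.80 g
  BaCO3: 153.2 g
  Doloma: 107.7 g
  Wollastonite: 66.00 g
Total batch = 1118 g; LOI loss = 117.7 g; yield = 89.47%

All arithmetic carries full float precision in every operation; mid-chain values are printed with 4-significant-digit rounding on the page; exactly one rounding is applied to every reported result; the derived quantities, including totals, LOI, glass mass, the yield, the five compositions, are rebuilt from the batch weights for 1000 g of glass in exact precision, as quoted within the question or the answer.
Per-oxide target masses for 1000 g vitreous product:
  CaO: 9.467% × 1000 = 94.67 g
  MgO: 27.23% × 1000 = 272.3 g
  SiO2: 48.37% × 1000 = 483.7 g
  BaO: 11.86% × 1000 = 118.6 g
  Li2O: 3.082% × 1000 = 30.82 g
Sums-versus-targets review from the weights as reported, relative to the basis at hand (delivered sums recover each target inside rounding margins):
  CaO: 107.7·0.5825 + 66.00·0.4843 = 94.70 g (target 94.67 g)
  MgO: 714.1·0.3199 + 107.7·0.4075 = 272.3 g (target 272.3 g)
  SiO2: 714.1·0.6300 + 66.00·0.5127 = 483.7 g (target 483.7 g)
  BaO: 153.2·0.7740 = 118.6 g (target 118.6 g)
  Li2O: 76.80·0.4013 = 30.82 g (target 30.82 g)
Glass-mass closure: Σ batch − LOI loss = 1000 g (the Σ of target masses is 1000 g; stated basis 1000 g — any gap is answer rounding).
Total batch = Σ batch = 1118 g; Σ batch·LOI gives LOI loss = 117.7 g; as yield: glass ÷ batch → 89.47%.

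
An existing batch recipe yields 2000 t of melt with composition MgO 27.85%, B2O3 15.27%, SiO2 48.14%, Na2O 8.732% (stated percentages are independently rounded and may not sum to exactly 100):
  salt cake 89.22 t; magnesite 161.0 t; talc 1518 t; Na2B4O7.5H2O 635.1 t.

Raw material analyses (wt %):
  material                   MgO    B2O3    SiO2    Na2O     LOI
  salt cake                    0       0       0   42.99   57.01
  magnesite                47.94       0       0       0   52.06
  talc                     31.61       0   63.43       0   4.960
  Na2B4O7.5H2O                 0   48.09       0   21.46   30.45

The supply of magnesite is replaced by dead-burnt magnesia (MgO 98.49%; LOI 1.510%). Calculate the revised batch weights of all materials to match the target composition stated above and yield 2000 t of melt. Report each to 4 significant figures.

Revised batch per 2000 t melt:
  salt cake: 89.22 t
  dead-burnt magnesia: 78.38 t
  talc: 1518 t
  Na2B4O7.5H2O: 635.1 t
Total batch = 2321 t; LOI loss = 320.7 t

Each numeric step keeps full precision through every step; working values are displayed, with 4-significant-digit rounding, at each printed step — each reported result takes exactly one rounding; derived quantities are rebuilt using the weight values per 2000 t of glass at full float precision (the yield, ignition loss, four oxide percentages, totals, glass mass) exactly as shown in the question or the answer.
Per-oxide target masses for 2000 t melt:
  MgO: 27.85% × 2000 = 557.0 t
  B2O3: 15.27% × 2000 = 305.4 t
  SiO2: 48.14% × 2000 = 962.8 t
  Na2O: 8.732% × 2000 = 174.6 t
A balance pass over the oxides, per the reported batch figures, against the basis in use (oxide sums agree with the targets net of answer rounding effects):
  MgO: 78.38·0.9849 + 1518·0.3161 = 557.0 t (target 557.0 t)
  B2O3: 635.1·0.4809 = 305.4 t (target 305.4 t)
  SiO2: 1518·0.6343 = 962.9 t (target 962.8 t)
  Na2O: 89.22·0.4299 + 635.1·0.2146 = 174.6 t (target 174.6 t)
Consistency of the glass mass: net batch after ignition = 2000 t (summing oxide targets gives 2000 t; versus the stated basis of 2000 t — deltas are rounding alone).
Total batch = Σ batch = 2321 t; ignition loss, Σ(batch × LOI) = 320.7 t; yield, glass over the total, = 86.18%.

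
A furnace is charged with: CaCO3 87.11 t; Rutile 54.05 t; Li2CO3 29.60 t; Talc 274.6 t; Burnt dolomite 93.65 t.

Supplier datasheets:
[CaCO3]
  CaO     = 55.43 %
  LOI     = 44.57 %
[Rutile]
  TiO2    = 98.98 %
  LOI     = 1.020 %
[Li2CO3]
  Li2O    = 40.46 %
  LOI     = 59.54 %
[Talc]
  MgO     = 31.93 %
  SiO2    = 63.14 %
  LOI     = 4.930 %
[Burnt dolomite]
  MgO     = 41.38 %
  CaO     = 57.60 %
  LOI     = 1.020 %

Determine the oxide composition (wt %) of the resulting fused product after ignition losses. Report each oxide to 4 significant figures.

Glass mass = 467.5 t (batch 539.0 − LOI 71.49).
Composition: TiO2 11.44%, MgO 27.04%, Li2O 2.562%, SiO2 37.09%, CaO 21.87%

Full float precision is maintained throughout — values along the way are displayed, rounded to four significant digits, at each printed step; a single rounding finalizes each reported number. Derived quantities are rebuilt at full float precision (ignition loss, totals, yield, net glass mass, five oxide percentages) from the weighed amounts for 467.5 t of glass as given in the question or the answer.
Per-oxide mass from batch:
  TiO2: 54.05·0.9898 = 53.50 t
  MgO: 274.6·0.3193 + 93.65·0.4138 = 126.4 t
  Li2O: 29.60·0.4046 = 11.98 t
  SiO2: 274.6·0.6314 = 173.4 t
  CaO: 87.11·0.5543 + 93.65·0.5760 = 102.2 t
LOI: 87.11·0.4457 + 54.05·0.01020 + 29.60·0.5954 + 274.6·0.04930 + 93.65·0.01020 = 71.49 t
Glass mass = batch − LOI = 539.0 − 71.49 = 467.5 t (the oxide masses sum to this)
wt % = 100 × oxide mass / glass mass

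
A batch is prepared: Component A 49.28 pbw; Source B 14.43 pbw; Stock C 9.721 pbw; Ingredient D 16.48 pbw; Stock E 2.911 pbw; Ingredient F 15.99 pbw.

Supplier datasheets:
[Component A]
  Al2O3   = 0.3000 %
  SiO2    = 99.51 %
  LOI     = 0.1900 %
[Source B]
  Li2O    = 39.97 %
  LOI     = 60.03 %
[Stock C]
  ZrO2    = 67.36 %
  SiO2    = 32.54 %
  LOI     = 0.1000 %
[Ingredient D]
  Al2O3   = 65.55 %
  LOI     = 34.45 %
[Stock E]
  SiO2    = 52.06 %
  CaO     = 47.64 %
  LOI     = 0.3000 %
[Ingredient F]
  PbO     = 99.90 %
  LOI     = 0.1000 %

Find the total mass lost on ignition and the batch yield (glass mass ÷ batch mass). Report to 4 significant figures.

LOI loss = 14.47 pbw; glass = 94.34 pbw; yield = 86.70%

Mid-chain values are printed with 4-significant-digit rounding within the worked lines; exact precision is maintained end to end. Exactly one rounding goes into each reported figure — the derived quantities are rebuilt at exact precision (the yield, six oxide percentages, glass mass, totals, ignition loss) from the weighed amounts on 94.34 pbw of glass exactly as shown in problem or answer.
Each material's LOI contribution:
  Component A: 49.28 × 0.001900 = 0.09363 pbw
  Source B: 14.43 × 0.6003 = 8.662 pbw
  Stock C: 9.721 × 0.001000 = 0.009721 pbw
  Ingredient D: 16.48 × 0.3445 = 5.677 pbw
  Stock E: 2.911 × 0.003000 = 0.008733 pbw
  Ingredient F: 15.99 × 0.001000 = 0.01599 pbw
Total LOI = 14.47 pbw
Glass = batch − LOI = 108.8 − 14.47 = 94.34 pbw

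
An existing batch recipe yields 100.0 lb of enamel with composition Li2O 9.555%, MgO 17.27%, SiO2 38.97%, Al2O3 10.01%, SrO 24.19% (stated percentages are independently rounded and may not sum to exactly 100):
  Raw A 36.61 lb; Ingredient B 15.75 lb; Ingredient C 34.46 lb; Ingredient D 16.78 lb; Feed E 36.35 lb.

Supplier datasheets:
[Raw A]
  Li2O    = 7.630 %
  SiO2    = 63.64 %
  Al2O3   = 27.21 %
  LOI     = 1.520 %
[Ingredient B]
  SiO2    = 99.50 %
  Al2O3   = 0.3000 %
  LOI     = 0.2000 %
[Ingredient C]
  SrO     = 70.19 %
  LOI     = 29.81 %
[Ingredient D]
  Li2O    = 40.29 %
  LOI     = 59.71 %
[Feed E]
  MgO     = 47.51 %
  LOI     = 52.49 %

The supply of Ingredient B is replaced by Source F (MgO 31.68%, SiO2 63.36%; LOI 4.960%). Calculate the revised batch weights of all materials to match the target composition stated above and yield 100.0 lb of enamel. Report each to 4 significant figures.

All arithmetic holds full float precision from start to finish — values along the way are shown rounded to 4 significant digits. Exactly one rounding is applied to each reported result. All derived quantities are carried starting from the weights per 100.0 lb of glass at full float precision (the totals, the yield, glass mass, five oxide percentages, ignition loss), as given in question or answer.
Oxide mass targets, per 100.0 lb enamel:
  Li2O: 9.555% × 100.0 = 9.555 lb
  MgO: 17.27% × 100.0 = 17.27 lb
  SiO2: 38.97% × 100.0 = 38.97 lb
  Al2O3: 10.01% × 100.0 = 10.01 lb
  SrO: 24.19% × 100.0 = 24.19 lb
Balance tally, oxide-wise, working from each reported weight, under the basis named above (oxide sums agree with the targets net of answer rounding effects):
  Li2O: 36.79·0.07630 + 16.75·0.4029 = 9.556 lb (target 9.555 lb)
  MgO: 24.56·0.3168 + 19.98·0.4751 = 17.27 lb (target 17.27 lb)
  SiO2: 36.79·0.6364 + 24.56·0.6336 = 38.97 lb (target 38.97 lb)
  Al2O3: 36.79·0.2721 = 10.01 lb (target 10.01 lb)
  SrO: 34.46·0.7019 = 24.19 lb (target 24.19 lb)
Glass mass check: Σ batch − LOI loss = 100.0 lb (the targets, summed, come to 100.0 lb; versus the stated basis of 100.0 lb — differing by rounding only).
Batch grand total — Σ batch = 132.5 lb; Σ batch·LOI gives LOI loss = 32.54 lb; as yield: glass ÷ batch → 75.45%.

Revised batch per 100.0 lb enamel:
  Raw A: 36.79 lb
  Source F: 24.56 lb
  Ingredient C: 34.46 lb
  Ingredient D: 16.75 lb
  Feed E: 19.98 lb
Total batch = 132.5 lb; LOI loss = 32.54 lb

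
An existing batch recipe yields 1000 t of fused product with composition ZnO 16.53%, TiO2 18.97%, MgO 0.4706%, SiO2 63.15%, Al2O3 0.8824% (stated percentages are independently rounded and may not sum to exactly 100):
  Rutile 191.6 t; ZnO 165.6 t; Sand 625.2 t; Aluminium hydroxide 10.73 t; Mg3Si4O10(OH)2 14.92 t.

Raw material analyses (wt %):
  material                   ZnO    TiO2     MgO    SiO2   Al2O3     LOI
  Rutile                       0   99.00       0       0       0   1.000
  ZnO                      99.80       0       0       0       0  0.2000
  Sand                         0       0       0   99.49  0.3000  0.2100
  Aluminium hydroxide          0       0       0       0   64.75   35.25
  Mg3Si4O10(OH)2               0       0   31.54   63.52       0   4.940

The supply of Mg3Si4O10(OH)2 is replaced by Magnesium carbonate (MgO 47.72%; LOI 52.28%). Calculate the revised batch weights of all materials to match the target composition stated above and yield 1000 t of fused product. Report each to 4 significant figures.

Revised batch per 1000 t fused product:
  Rutile: 191.6 t
  ZnO: 165.6 t
  Sand: 634.7 t
  Aluminium hydroxide: 10.69 t
  Magnesium carbonate: 9.862 t
Total batch = 1012 t; LOI loss = 12.50 t

Working values are shown, with 4-significant-figure rounding, between the steps. All arithmetic runs at full precision end to end — each reported result is rounded a single time. Derived quantities are carried from the batch weights at 1000 t of glass at exact precision (LOI, totals, yield, five oxide percentages, glass mass) as quoted within the problem or answer text.
Oxide-by-oxide targets in 1000 t fused product:
  ZnO: 16.53% × 1000 = 165.3 t
  TiO2: 18.97% × 1000 = 189.7 t
  MgO: 0.4706% × 1000 = 4.706 t
  SiO2: 63.15% × 1000 = 631.5 t
  Al2O3: 0.8824% × 1000 = 8.824 t
Sums-versus-targets review working from each reported weight, at the basis given (sum by sum, the targets are met within answer rounding):
  ZnO: 165.6·0.9980 = 165.3 t (target 165.3 t)
  TiO2: 191.6·0.9900 = 189.7 t (target 189.7 t)
  MgO: 9.862·0.4772 = 4.706 t (target 4.706 t)
  SiO2: 634.7·0.9949 = 631.5 t (target 631.5 t)
  Al2O3: 634.7·0.003000 + 10.69·0.6475 = 8.826 t (target 8.824 t)
Consistency of the glass mass: net batch after ignition = 999.9 t (targets for the oxides total 1000 t; the stated basis being 1000 t — gaps are rounding artifacts).
Whole-batch sum: Σ batch = 1012 t; ignition loss, Σ(batch × LOI) = 12.50 t; as yield: glass ÷ batch → 98.76%.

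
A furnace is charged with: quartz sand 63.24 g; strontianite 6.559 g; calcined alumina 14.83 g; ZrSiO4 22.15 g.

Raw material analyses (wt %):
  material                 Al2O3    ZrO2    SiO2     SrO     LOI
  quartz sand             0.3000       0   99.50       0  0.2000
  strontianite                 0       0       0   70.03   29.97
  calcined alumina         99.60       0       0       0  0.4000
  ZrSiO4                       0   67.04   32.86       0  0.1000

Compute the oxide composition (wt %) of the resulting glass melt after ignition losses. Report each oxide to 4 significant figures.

Values along the way appear, with 4-significant-digit rounding, alongside each step. Full precision is kept from start to finish — each reported figure is rounded only once. The derived quantities, which include the yield, the totals, four oxide percentages, LOI, net glass mass, are recomputed in full precision, exactly as printed in the problem or the answer, starting from the weights per 104.6 g of glass.
Mass of each oxide from the mix:
  Al2O3: 63.24·0.003000 + 14.83·0.9960 = 14.96 g
  ZrO2: 22.15·0.6704 = 14.85 g
  SiO2: 63.24·0.9950 + 22.15·0.3286 = 70.20 g
  SrO: 6.559·0.7003 = 4.593 g
LOI: 63.24·0.002000 + 6.559·0.2997 + 14.83·0.004000 + 22.15·0.001000 = 2.174 g
Glass mass = batch − LOI = 106.8 − 2.174 = 104.6 g (the oxide masses sum to this)
each wt % is 100 × oxide ÷ glass

Glass mass = 104.6 g (batch 106.8 − LOI 2.174).
Composition: Al2O3 14.30%, ZrO2 14.20%, SiO2 67.11%, SrO 4.391%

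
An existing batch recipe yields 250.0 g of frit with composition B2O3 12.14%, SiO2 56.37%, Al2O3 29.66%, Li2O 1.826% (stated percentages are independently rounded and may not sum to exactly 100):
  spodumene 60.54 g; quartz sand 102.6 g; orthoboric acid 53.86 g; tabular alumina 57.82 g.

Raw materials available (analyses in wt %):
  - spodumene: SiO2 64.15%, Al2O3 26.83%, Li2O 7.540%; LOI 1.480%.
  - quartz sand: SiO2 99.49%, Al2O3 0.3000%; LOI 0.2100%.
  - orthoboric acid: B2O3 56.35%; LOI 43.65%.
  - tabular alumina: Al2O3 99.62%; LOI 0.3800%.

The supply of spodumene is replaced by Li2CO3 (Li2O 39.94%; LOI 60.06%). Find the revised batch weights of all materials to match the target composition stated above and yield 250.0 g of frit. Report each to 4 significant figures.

The whole derivation runs at exact precision from start to finish; mid-chain values are displayed (rounded to 4 significant figures) in the printout — each reported figure receives exactly one rounding — derived quantities (the four compositions, LOI, totals, net glass mass, yield) are rebuilt from the weighed amounts per 250.0 g of glass at full precision as set out in question or answer.
Target masses of each oxide per 250.0 g frit:
  B2O3: 12.14% × 250.0 = 30.35 g
  SiO2: 56.37% × 250.0 = 140.9 g
  Al2O3: 29.66% × 250.0 = 74.15 g
  Li2O: 1.826% × 250.0 = 4.565 g
Mass-balance tally per oxide using the reported weights, for the quoted basis mass (sums match the target masses up to rounding of the answer):
  B2O3: 53.86·0.5635 = 30.35 g (target 30.35 g)
  SiO2: 141.6·0.9949 = 140.9 g (target 140.9 g)
  Al2O3: 141.6·0.003000 + 74.01·0.9962 = 74.15 g (target 74.15 g)
  Li2O: 11.43·0.3994 = 4.565 g (target 4.565 g)
Auditing the glass mass value: whole batch net of LOI = 249.9 g (the targets, summed, come to 250.0 g; versus the stated basis of 250.0 g — a pure rounding effect).
Whole-batch sum: Σ batch = 280.9 g; LOI loss = Σ batch·LOI = 30.95 g; the yield ratio, glass ÷ batch: 88.98%.

Revised batch per 250.0 g frit:
  Li2CO3: 11.43 g
  quartz sand: 141.6 g
  orthoboric acid: 53.86 g
  tabular alumina: 74.01 g
Total batch = 280.9 g; LOI loss = 30.95 g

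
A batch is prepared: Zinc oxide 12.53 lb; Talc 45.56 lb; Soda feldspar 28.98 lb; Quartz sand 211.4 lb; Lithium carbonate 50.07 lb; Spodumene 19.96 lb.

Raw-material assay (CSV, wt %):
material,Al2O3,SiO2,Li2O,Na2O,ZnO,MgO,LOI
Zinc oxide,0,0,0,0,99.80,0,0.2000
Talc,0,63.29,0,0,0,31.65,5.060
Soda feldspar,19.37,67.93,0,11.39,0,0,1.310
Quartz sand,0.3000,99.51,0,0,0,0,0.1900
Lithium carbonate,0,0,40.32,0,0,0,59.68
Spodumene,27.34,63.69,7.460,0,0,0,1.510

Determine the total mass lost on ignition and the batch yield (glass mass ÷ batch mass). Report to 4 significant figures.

LOI loss = 33.29 lb; glass = 335.2 lb; yield = 90.96%

The working math carries exact precision end to end. In-progress results are shown with 4-significant-figure rounding in the working; every reported figure receives exactly one rounding; all derived quantities are rebuilt at full float precision (LOI, yield, the six compositions, glass mass, totals) starting from the weights on 335.2 lb of glass, as written in either problem or answer.
Material-by-material LOI:
  Zinc oxide: 12.53 × 0.002000 = 0.02506 lb
  Talc: 45.56 × 0.05060 = 2.305 lb
  Soda feldspar: 28.98 × 0.01310 = 0.3796 lb
  Quartz sand: 211.4 × 0.001900 = 0.4017 lb
  Lithium carbonate: 50.07 × 0.5968 = 29.88 lb
  Spodumene: 19.96 × 0.01510 = 0.3014 lb
Total LOI = 33.29 lb
Glass = batch − LOI = 368.5 − 33.29 = 335.2 lb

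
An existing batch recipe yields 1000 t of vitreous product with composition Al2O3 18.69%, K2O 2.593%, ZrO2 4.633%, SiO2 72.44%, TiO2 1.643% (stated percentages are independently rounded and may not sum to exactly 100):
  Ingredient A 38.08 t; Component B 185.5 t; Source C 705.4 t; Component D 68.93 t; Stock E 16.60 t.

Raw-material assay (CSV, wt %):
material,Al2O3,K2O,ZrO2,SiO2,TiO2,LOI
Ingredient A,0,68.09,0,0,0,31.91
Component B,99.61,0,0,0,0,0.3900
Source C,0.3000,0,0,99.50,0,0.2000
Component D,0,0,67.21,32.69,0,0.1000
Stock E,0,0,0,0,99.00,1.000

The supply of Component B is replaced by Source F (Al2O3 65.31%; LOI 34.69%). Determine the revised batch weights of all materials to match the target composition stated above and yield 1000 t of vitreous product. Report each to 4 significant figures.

Revised batch per 1000 t vitreous product:
  Ingredient A: 38.08 t
  Source F: 282.9 t
  Source C: 705.4 t
  Component D: 68.93 t
  Stock E: 16.60 t
Total batch = 1112 t; LOI loss = 111.9 t

Mid-chain values are printed rounded to four significant digits in the working; the whole derivation runs at full precision in all steps — a single rounding produces every reported number — all derived quantities (the totals, yield, five oxide percentages, ignition loss, net glass mass) are rebuilt at exact precision using the weight values per 1000 t of glass, as quoted within the problem or answer text.
Per-oxide target masses for 1000 t vitreous product:
  Al2O3: 18.69% × 1000 = 186.9 t
  K2O: 2.593% × 1000 = 25.93 t
  ZrO2: 4.633% × 1000 = 46.33 t
  SiO2: 72.44% × 1000 = 724.4 t
  TiO2: 1.643% × 1000 = 16.43 t
Oxide-by-oxide audit from the weights as reported, relative to the basis at hand (target by target, the sums agree given rounding of the digits):
  Al2O3: 282.9·0.6531 + 705.4·0.003000 = 186.9 t (target 186.9 t)
  K2O: 38.08·0.6809 = 25.93 t (target 25.93 t)
  ZrO2: 68.93·0.6721 = 46.33 t (target 46.33 t)
  SiO2: 705.4·0.9950 + 68.93·0.3269 = 724.4 t (target 724.4 t)
  TiO2: 16.60·0.9900 = 16.43 t (target 16.43 t)
Glass-mass closure: total batch − LOI = 1000 t (per-oxide target masses sum to 1000 t; stated basis 1000 t — rounding explains the deltas).
Batch total: Σ batch = 1112 t; Σ batch·LOI gives LOI loss = 111.9 t; glass ÷ batch gives a yield of 89.93%.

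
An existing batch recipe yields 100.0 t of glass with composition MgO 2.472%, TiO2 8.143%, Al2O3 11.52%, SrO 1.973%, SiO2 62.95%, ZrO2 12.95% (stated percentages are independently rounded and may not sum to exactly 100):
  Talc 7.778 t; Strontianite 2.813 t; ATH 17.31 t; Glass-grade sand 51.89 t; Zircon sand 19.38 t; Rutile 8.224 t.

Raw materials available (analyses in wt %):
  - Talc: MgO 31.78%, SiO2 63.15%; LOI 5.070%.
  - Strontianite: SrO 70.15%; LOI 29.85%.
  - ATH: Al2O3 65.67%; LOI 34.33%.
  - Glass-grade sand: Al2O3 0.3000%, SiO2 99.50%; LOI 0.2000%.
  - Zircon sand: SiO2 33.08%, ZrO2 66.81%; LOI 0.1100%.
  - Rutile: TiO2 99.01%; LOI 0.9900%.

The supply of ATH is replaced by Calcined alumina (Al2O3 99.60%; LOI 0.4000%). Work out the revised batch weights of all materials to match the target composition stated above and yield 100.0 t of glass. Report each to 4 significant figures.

Revised batch per 100.0 t glass:
  Talc: 7.778 t
  Strontianite: 2.813 t
  Calcined alumina: 11.41 t
  Glass-grade sand: 51.89 t
  Zircon sand: 19.38 t
  Rutile: 8.224 t
Total batch = 101.5 t; LOI loss = 1.486 t

Each numeric step carries full float precision throughout. Mid-chain values are displayed rounded off to 4 significant figures across the worked steps — a single rounding yields every reported number; all derived quantities are recomputed in full precision (yield, the totals, glass mass, six oxide percentages, ignition loss) starting from the weights at 100.0 t of glass, exactly as shown in the problem or the answer.
Target oxide masses per 100.0 t glass:
  MgO: 2.472% × 100.0 = 2.472 t
  TiO2: 8.143% × 100.0 = 8.143 t
  Al2O3: 11.52% × 100.0 = 11.52 t
  SrO: 1.973% × 100.0 = 1.973 t
  SiO2: 62.95% × 100.0 = 62.95 t
  ZrO2: 12.95% × 100.0 = 12.95 t
A balance pass over the oxides, per the reported batch figures, versus the basis set out (oxide sums agree with the targets inside rounding margins):
  MgO: 7.778·0.3178 = 2.472 t (target 2.472 t)
  TiO2: 8.224·0.9901 = 8.143 t (target 8.143 t)
  Al2O3: 11.41·0.9960 + 51.89·0.003000 = 11.52 t (target 11.52 t)
  SrO: 2.813·0.7015 = 1.973 t (target 1.973 t)
  SiO2: 7.778·0.6315 + 51.89·0.9950 + 19.38·0.3308 = 62.95 t (target 62.95 t)
  ZrO2: 19.38·0.6681 = 12.95 t (target 12.95 t)
Auditing the glass mass value: batch Σ − ignition loss = 100.0 t (targets for the oxides total 100.0 t; the stated basis being 100.0 t — gaps are rounding artifacts).
Batch grand total — Σ batch = 101.5 t; loss to ignition Σ batch·LOI = 1.486 t; yield = glass ÷ total batch = 98.54%.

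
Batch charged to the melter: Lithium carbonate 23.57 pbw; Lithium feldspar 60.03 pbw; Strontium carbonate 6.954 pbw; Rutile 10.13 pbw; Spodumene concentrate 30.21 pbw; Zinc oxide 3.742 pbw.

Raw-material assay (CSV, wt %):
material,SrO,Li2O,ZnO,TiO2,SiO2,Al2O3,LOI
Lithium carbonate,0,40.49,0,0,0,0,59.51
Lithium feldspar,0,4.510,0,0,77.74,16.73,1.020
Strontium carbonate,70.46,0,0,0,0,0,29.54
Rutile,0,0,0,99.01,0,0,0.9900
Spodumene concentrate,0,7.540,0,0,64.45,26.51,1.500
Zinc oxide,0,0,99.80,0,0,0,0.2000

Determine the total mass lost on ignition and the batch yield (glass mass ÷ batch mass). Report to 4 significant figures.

Values along the way are displayed rounded off to 4 significant digits on the page; the whole derivation carries full float precision at every stage. Each reported value takes a single rounding; all derived quantities are re-derived from the batch weights at 117.4 pbw of glass in full float precision (LOI, totals, the yield, net glass mass, the six compositions) exactly as shown in the question or the answer.
LOI of each material in turn:
  Lithium carbonate: 23.57 × 0.5951 = 14.03 pbw
  Lithium feldspar: 60.03 × 0.01020 = 0.6123 pbw
  Strontium carbonate: 6.954 × 0.2954 = 2.054 pbw
  Rutile: 10.13 × 0.009900 = 0.1003 pbw
  Spodumene concentrate: 30.21 × 0.01500 = 0.4531 pbw
  Zinc oxide: 3.742 × 0.002000 = 0.007484 pbw
Total LOI = 17.25 pbw
Glass = batch − LOI = 134.6 − 17.25 = 117.4 pbw

LOI loss = 17.25 pbw; glass = 117.4 pbw; yield = 87.18%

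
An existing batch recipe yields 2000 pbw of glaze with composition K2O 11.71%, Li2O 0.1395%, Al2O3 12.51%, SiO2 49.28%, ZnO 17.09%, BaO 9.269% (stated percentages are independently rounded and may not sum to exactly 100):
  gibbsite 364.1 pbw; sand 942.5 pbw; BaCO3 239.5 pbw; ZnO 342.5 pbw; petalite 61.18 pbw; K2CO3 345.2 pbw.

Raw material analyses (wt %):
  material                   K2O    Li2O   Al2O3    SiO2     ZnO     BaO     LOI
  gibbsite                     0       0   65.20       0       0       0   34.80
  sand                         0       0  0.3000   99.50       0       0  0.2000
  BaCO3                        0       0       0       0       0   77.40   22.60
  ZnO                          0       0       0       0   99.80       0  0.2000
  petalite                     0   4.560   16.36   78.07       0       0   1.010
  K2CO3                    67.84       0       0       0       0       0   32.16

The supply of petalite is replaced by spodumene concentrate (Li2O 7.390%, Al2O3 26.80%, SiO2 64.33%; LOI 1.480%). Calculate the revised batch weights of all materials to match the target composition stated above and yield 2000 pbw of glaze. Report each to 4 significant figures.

Mid-chain values are displayed rounded to four significant figures across the worked steps — exact precision is maintained from first step to last. Each reported figure is rounded only once; the derived quantities are computed at exact precision (the six compositions, the yield, totals, ignition loss, glass mass) from the batch weights per 2000 pbw of glass exactly as printed in the question or the answer.
The oxide mass targets at 2000 pbw glaze:
  K2O: 11.71% × 2000 = 234.2 pbw
  Li2O: 0.1395% × 2000 = 2.790 pbw
  Al2O3: 12.51% × 2000 = 250.2 pbw
  SiO2: 49.28% × 2000 = 985.6 pbw
  ZnO: 17.09% × 2000 = 341.8 pbw
  BaO: 9.269% × 2000 = 185.4 pbw
Per-oxide balance check per the reported batch figures, per the basis as stated (delivered sums recover each target modulo rounding of the values):
  K2O: 345.2·0.6784 = 234.2 pbw (target 234.2 pbw)
  Li2O: 37.75·0.07390 = 2.790 pbw (target 2.790 pbw)
  Al2O3: 363.8·0.6520 + 966.1·0.003000 + 37.75·0.2680 = 250.2 pbw (target 250.2 pbw)
  SiO2: 966.1·0.9950 + 37.75·0.6433 = 985.6 pbw (target 985.6 pbw)
  ZnO: 342.5·0.9980 = 341.8 pbw (target 341.8 pbw)
  BaO: 239.5·0.7740 = 185.4 pbw (target 185.4 pbw)
The glass-mass cross-check: Σ batch − LOI loss = 2000 pbw (summing oxide targets gives 2000 pbw; basis as stated: 2000 pbw — any gap is answer rounding).
Whole-batch sum: Σ batch = 2295 pbw; LOI loss = Σ batch·LOI = 294.9 pbw; the yield ratio, glass ÷ batch: 87.15%.

Revised batch per 2000 pbw glaze:
  gibbsite: 363.8 pbw
  sand: 966.1 pbw
  BaCO3: 239.5 pbw
  ZnO: 342.5 pbw
  spodumene concentrate: 37.75 pbw
  K2CO3: 345.2 pbw
Total batch = 2295 pbw; LOI loss = 294.9 pbw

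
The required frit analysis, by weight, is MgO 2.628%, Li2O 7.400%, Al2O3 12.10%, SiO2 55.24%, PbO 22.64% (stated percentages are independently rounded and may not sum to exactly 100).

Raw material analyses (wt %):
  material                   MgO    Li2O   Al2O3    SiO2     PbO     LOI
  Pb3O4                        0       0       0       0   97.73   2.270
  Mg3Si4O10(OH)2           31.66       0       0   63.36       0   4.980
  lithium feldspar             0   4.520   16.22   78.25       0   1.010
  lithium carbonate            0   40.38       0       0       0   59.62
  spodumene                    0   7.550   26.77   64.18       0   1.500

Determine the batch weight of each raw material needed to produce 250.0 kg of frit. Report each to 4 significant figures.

All arithmetic keeps exact precision from first step to last — mid-chain values are printed rounded to 4 significant digits across the worked steps. A single rounding produces each reported number. The derived quantities are carried in exact precision (the yield, totals, ignition loss, five oxide percentages, net glass mass) from the batch weights for 250.0 kg of glass exactly as shown in question or answer.
Target masses of each oxide per 250.0 kg frit:
  MgO: 2.628% × 250.0 = 6.570 kg
  Li2O: 7.400% × 250.0 = 18.50 kg
  Al2O3: 12.10% × 250.0 = 30.25 kg
  SiO2: 55.24% × 250.0 = 138.1 kg
  PbO: 22.64% × 250.0 = 56.60 kg
Checking each oxide sum working from each reported weight, against the basis in use (oxide sums agree with the targets inside rounding margins):
  MgO: 20.75·0.3166 = 6.569 kg (target 6.570 kg)
  Li2O: 133.2·0.04520 + 24.87·0.4038 + 32.30·0.07550 = 18.50 kg (target 18.50 kg)
  Al2O3: 133.2·0.1622 + 32.30·0.2677 = 30.25 kg (target 30.25 kg)
  SiO2: 20.75·0.6336 + 133.2·0.7825 + 32.30·0.6418 = 138.1 kg (target 138.1 kg)
  PbO: 57.91·0.9773 = 56.60 kg (target 56.60 kg)
Glass-mass bookkeeping: batch Σ − ignition loss = 250.0 kg (targets for the oxides total 250.0 kg; versus the stated basis of 250.0 kg — deltas are rounding alone).
Batch grand total — Σ batch = 269.0 kg; ignition loss, Σ(batch × LOI) = 19.01 kg; yield: glass divided by total = 92.94%.

Batch per 250.0 kg frit:
  Pb3O4: 57.91 kg
  Mg3Si4O10(OH)2: 20.75 kg
  lithium feldspar: 133.2 kg
  lithium carbonate: 24.87 kg
  spodumene: 32.30 kg
Total batch = 269.0 kg; LOI loss = 19.01 kg; yield = 92.94%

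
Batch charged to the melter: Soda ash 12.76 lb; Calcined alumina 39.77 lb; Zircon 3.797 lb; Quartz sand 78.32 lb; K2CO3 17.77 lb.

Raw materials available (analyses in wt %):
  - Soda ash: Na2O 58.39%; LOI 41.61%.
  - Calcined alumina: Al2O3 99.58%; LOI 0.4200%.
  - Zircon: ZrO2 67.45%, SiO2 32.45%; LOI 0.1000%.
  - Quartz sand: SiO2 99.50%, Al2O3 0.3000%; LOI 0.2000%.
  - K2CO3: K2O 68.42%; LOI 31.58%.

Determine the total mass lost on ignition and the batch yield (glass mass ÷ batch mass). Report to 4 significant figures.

Every computation maintains full float precision throughout — intermediates appear, rounded to 4 significant figures, in the working — each reported value takes a single rounding; all derived quantities are computed in full precision (net glass mass, yield, LOI, the five compositions, the totals) starting from the weights on 141.2 lb of glass as quoted within problem or answer.
LOI of each material in turn:
  Soda ash: 12.76 × 0.4161 = 5.309 lb
  Calcined alumina: 39.77 × 0.004200 = 0.1670 lb
  Zircon: 3.797 × 0.001000 = 0.003797 lb
  Quartz sand: 78.32 × 0.002000 = 0.1566 lb
  K2CO3: 17.77 × 0.3158 = 5.612 lb
Total LOI = 11.25 lb
Glass = batch − LOI = 152.4 − 11.25 = 141.2 lb

LOI loss = 11.25 lb; glass = 141.2 lb; yield = 92.62%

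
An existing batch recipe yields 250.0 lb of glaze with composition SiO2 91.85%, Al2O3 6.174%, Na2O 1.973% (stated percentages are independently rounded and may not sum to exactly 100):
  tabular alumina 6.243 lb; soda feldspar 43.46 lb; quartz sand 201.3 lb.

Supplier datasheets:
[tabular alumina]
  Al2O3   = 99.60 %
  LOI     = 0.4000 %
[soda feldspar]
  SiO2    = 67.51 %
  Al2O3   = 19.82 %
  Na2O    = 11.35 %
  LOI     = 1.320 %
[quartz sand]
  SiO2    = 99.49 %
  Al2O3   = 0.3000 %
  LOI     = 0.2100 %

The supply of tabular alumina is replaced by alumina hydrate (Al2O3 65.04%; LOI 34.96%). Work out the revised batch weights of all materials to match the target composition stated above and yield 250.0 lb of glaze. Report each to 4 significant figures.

Revised batch per 250.0 lb glaze:
  alumina hydrate: 9.560 lb
  soda feldspar: 43.46 lb
  quartz sand: 201.3 lb
Total batch = 254.3 lb; LOI loss = 4.339 lb

The whole derivation carries full float precision at every stage. Values along the way appear rounded off to 4 significant figures alongside each step — each reported figure sees exactly one rounding. Derived quantities (the three compositions, ignition loss, the yield, glass mass, the totals) are computed starting from the weights per 250.0 lb of glass at full precision, as set out in question or answer.
The oxide mass targets at 250.0 lb glaze:
  SiO2: 91.85% × 250.0 = 229.6 lb
  Al2O3: 6.174% × 250.0 = 15.44 lb
  Na2O: 1.973% × 250.0 = 4.932 lb
Checking each oxide sum with the batch weights as given, relative to the basis at hand (sums match the target masses inside rounding margins):
  SiO2: 43.46·0.6751 + 201.3·0.9949 = 229.6 lb (target 229.6 lb)
  Al2O3: 9.560·0.6504 + 43.46·0.1982 + 201.3·0.003000 = 15.44 lb (target 15.44 lb)
  Na2O: 43.46·0.1135 = 4.933 lb (target 4.932 lb)
Glass mass check: the batch minus its LOI: 250.0 lb (summing oxide targets gives 250.0 lb; against the stated basis, 250.0 lb — differing by rounding only).
Batch grand total — Σ batch = 254.3 lb; loss to ignition Σ batch·LOI = 4.339 lb; glass ÷ batch gives a yield of 98.29%.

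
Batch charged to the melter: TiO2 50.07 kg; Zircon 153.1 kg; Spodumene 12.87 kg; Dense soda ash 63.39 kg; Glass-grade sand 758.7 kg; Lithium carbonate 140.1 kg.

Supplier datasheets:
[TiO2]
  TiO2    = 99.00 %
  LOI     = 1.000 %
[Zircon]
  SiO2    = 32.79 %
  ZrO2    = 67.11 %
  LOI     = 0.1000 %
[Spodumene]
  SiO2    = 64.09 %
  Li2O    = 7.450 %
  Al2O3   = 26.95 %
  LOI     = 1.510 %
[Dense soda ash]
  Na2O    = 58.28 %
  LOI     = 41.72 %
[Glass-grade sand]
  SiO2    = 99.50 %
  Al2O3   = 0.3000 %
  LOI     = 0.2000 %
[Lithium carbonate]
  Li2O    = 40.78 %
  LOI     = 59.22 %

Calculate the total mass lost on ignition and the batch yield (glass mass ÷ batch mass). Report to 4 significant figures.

LOI loss = 111.8 kg; glass = 1066 kg; yield = 90.51%

All arithmetic holds exact precision in every operation — values along the way are shown rounded to 4 significant figures as written — every reported figure includes exactly one rounding; all derived quantities (the totals, net glass mass, yield, LOI, six oxide percentages) are recomputed at full precision from the weighed amounts per 1066 kg of glass as given in question or answer.
LOI of each material in turn:
  TiO2: 50.07 × 0.01000 = 0.5007 kg
  Zircon: 153.1 × 0.001000 = 0.1531 kg
  Spodumene: 12.87 × 0.01510 = 0.1943 kg
  Dense soda ash: 63.39 × 0.4172 = 26.45 kg
  Glass-grade sand: 758.7 × 0.002000 = 1.517 kg
  Lithium carbonate: 140.1 × 0.5922 = 82.97 kg
Total LOI = 111.8 kg
Glass = batch − LOI = 1178 − 111.8 = 1066 kg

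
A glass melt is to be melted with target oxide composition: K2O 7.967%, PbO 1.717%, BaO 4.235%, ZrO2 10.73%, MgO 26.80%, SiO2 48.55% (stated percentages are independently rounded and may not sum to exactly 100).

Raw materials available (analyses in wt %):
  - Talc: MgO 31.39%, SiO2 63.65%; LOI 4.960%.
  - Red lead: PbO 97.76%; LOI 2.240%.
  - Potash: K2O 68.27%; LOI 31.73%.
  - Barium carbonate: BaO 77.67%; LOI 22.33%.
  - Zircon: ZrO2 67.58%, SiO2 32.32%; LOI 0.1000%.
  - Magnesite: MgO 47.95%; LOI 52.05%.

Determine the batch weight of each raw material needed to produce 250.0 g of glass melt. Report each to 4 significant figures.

Working values are printed (rounded to 4 significant figures) across the worked steps; exact precision is kept at each step — each reported figure is rounded a single time — the derived quantities, including yield, the totals, six oxide percentages, net glass mass, LOI, are carried from the weighed amounts at 250.0 g of glass in full float precision exactly as shown in the problem or the answer.
Per-oxide target masses for 250.0 g glass melt:
  K2O: 7.967% × 250.0 = 19.92 g
  PbO: 1.717% × 250.0 = 4.292 g
  BaO: 4.235% × 250.0 = 10.59 g
  ZrO2: 10.73% × 250.0 = 26.82 g
  MgO: 26.80% × 250.0 = 67.00 g
  SiO2: 48.55% × 250.0 = 121.4 g
Oxide-by-oxide audit given the weights on record, on the stated basis (each sum matches its target mass exact up to rounding of places):
  K2O: 29.17·0.6827 = 19.91 g (target 19.92 g)
  PbO: 4.391·0.9776 = 4.293 g (target 4.292 g)
  BaO: 13.63·0.7767 = 10.59 g (target 10.59 g)
  ZrO2: 39.69·0.6758 = 26.82 g (target 26.82 g)
  MgO: 170.5·0.3139 + 28.09·0.4795 = 66.99 g (target 67.00 g)
  SiO2: 170.5·0.6365 + 39.69·0.3232 = 121.4 g (target 121.4 g)
The glass-mass cross-check: whole batch net of LOI = 250.0 g (targets for the oxides total 250.0 g; the stated basis being 250.0 g — any gap is answer rounding).
Whole-batch sum: Σ batch = 285.5 g; ignition loss, Σ(batch × LOI) = 35.51 g; glass ÷ batch gives a yield of 87.56%.

Batch per 250.0 g glass melt:
  Talc: 170.5 g
  Red lead: 4.391 g
  Potash: 29.17 g
  Barium carbonate: 13.63 g
  Zircon: 39.69 g
  Magnesite: 28.09 g
Total batch = 285.5 g; LOI loss = 35.51 g; yield = 87.56%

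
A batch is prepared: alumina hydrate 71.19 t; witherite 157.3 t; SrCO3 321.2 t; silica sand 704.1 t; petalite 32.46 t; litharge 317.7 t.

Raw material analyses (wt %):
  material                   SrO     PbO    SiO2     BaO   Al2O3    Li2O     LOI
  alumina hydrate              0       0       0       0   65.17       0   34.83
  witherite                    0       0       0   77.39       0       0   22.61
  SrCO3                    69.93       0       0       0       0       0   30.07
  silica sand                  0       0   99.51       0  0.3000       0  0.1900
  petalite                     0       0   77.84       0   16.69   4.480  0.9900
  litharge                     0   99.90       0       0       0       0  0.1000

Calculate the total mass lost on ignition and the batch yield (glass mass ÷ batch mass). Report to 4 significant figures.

Mid-chain values appear, rounded to 4 significant digits, across the worked steps; all internal work holds exact precision end to end. Each reported figure takes exactly one rounding — the derived quantities (ignition loss, glass mass, the six compositions, totals, the yield) are recomputed in full float precision from the batch weights for 1445 t of glass as given in the problem or the answer.
Loss on ignition, line by line:
  alumina hydrate: 71.19 × 0.3483 = 24.80 t
  witherite: 157.3 × 0.2261 = 35.57 t
  SrCO3: 321.2 × 0.3007 = 96.58 t
  silica sand: 704.1 × 0.001900 = 1.338 t
  petalite: 32.46 × 0.009900 = 0.3214 t
  litharge: 317.7 × 0.001000 = 0.3177 t
Total LOI = 158.9 t
Glass = batch − LOI = 1604 − 158.9 = 1445 t

LOI loss = 158.9 t; glass = 1445 t; yield = 90.09%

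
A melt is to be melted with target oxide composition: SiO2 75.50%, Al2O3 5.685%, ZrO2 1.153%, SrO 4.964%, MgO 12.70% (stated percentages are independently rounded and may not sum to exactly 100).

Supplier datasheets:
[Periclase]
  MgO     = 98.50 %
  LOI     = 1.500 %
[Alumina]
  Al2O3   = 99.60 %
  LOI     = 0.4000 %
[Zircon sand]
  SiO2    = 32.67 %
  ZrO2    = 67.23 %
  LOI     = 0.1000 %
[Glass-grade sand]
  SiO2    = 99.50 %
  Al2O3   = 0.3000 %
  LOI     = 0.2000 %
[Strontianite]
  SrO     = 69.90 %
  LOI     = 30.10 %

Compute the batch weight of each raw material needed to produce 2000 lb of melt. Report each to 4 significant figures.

Batch per 2000 lb melt:
  Periclase: 257.9 lb
  Alumina: 109.6 lb
  Zircon sand: 34.30 lb
  Glass-grade sand: 1506 lb
  Strontianite: 142.0 lb
Total batch = 2050 lb; LOI loss = 50.10 lb; yield = 97.56%

All internal work maintains full precision end to end — in-progress results are displayed, rounded to four significant digits, in the working. Every reported value takes exactly one rounding. Derived quantities, including five oxide percentages, net glass mass, the totals, yield, LOI, are rebuilt using the weight values for 2000 lb of glass in full precision as written in either problem or answer.
The oxide mass targets at 2000 lb melt:
  SiO2: 75.50% × 2000 = 1510 lb
  Al2O3: 5.685% × 2000 = 113.7 lb
  ZrO2: 1.153% × 2000 = 23.06 lb
  SrO: 4.964% × 2000 = 99.28 lb
  MgO: 12.70% × 2000 = 254.0 lb
A balance pass over the oxides, given the weights on record, versus the basis set out (each sum matches its target mass exact up to rounding of places):
  SiO2: 34.30·0.3267 + 1506·0.9950 = 1510 lb (target 1510 lb)
  Al2O3: 109.6·0.9960 + 1506·0.003000 = 113.7 lb (target 113.7 lb)
  ZrO2: 34.30·0.6723 = 23.06 lb (target 23.06 lb)
  SrO: 142.0·0.6990 = 99.26 lb (target 99.28 lb)
  MgO: 257.9·0.9850 = 254.0 lb (target 254.0 lb)
The glass-mass cross-check: Σ batch − LOI loss = 2000 lb (the targets, summed, come to 2000 lb; the stated basis being 2000 lb — deltas are rounding alone).
Summing the batch: Σ batch = 2050 lb; loss to ignition Σ batch·LOI = 50.10 lb; the yield ratio, glass ÷ batch: 97.56%.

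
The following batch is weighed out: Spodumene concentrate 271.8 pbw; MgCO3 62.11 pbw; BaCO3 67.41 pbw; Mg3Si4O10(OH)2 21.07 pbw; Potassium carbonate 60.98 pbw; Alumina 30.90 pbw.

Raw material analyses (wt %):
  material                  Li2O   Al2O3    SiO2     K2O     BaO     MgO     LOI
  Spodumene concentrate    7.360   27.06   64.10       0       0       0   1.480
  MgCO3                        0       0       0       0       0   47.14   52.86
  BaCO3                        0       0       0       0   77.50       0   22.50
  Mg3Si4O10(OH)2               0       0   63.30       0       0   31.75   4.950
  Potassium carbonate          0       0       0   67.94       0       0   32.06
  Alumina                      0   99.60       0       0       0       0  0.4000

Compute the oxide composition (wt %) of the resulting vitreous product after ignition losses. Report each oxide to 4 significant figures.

Values along the way are printed rounded to 4 significant figures between the steps; each numeric step carries full float precision end to end. Exactly one rounding goes into every reported figure. Derived quantities, which include yield, LOI, net glass mass, the totals, the six compositions, are re-derived at full precision, as given in question or answer, starting from the weights at 441.5 pbw of glass.
Mass of each oxide from the mix:
  Li2O: 271.8·0.07360 = 20.00 pbw
  Al2O3: 271.8·0.2706 + 30.90·0.9960 = 104.3 pbw
  SiO2: 271.8·0.6410 + 21.07·0.6330 = 187.6 pbw
  K2O: 60.98·0.6794 = 41.43 pbw
  BaO: 67.41·0.7750 = 52.24 pbw
  MgO: 62.11·0.4714 + 21.07·0.3175 = 35.97 pbw
LOI: 271.8·0.01480 + 62.11·0.5286 + 67.41·0.2250 + 21.07·0.04950 + 60.98·0.3206 + 30.90·0.004000 = 72.74 pbw
Glass = total batch minus LOI = 514.3 − 72.74 = 441.5 pbw (the oxide masses sum to this)
oxide / glass × 100 gives the wt %

Glass mass = 441.5 pbw (batch 514.3 − LOI 72.74).
Composition: Li2O 4.531%, Al2O3 23.63%, SiO2 42.48%, K2O 9.383%, BaO 11.83%, MgO 8.146%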